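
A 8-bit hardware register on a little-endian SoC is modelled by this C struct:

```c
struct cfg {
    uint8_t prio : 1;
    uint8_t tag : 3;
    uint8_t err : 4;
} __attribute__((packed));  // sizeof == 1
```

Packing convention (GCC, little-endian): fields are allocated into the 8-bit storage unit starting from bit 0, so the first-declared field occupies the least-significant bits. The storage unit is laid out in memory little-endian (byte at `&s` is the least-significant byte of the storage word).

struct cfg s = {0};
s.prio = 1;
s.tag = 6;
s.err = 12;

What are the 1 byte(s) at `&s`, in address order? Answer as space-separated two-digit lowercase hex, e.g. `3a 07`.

cd

prio:1 = 1 → 0x1 << 0 → word 0x01
tag:3 = 6 → 0x6 << 1 → word 0x0d
err:4 = 12 → 0xc << 4 → word 0xcd
word = 0xcd → little-endian bytes:
  [0]=0xcd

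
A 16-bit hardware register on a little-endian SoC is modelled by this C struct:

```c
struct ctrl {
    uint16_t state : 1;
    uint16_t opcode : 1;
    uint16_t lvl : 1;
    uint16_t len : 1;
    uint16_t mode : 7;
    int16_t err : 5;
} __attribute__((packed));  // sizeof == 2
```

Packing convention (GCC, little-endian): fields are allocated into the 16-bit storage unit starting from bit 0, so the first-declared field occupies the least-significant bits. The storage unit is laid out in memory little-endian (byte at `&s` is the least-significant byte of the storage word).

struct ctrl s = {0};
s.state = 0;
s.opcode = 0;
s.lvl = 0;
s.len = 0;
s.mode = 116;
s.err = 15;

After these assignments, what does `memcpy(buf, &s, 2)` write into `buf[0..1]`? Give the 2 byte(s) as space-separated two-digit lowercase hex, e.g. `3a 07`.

state (1b) val=0 bits=0x0 at bit 0: 0x0000
opcode (1b) val=0 bits=0x0 at bit 1: 0x0000
lvl (1b) val=0 bits=0x0 at bit 2: 0x0000
len (1b) val=0 bits=0x0 at bit 3: 0x0000
mode (7b) val=116 bits=0x74 at bit 4: 0x0740
err (5b) val=15 bits=0xf at bit 11: 0x7f40
word = 0x7f40 → little-endian bytes:
  [0]=0x40  [1]=0x7f

40 7f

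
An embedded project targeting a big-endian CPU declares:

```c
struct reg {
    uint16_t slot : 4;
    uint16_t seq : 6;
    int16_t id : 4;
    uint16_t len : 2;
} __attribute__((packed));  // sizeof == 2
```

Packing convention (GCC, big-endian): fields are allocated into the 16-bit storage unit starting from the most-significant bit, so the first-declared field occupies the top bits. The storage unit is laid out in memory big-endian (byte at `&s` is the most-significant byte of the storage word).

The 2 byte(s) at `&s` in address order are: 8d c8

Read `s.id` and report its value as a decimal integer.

[0]=0x8d [1]=0xc8 (big-endian) → word 0x8dc8
slot:4 @ bit 12 → (0x8dc8>>12)&0xf = 0x8
seq:6 @ bit 6 → (0x8dc8>>6)&0x3f = 0x37
id:4 @ bit 2 → (0x8dc8>>2)&0xf = 0x2  ←
len:2 @ bit 0 → (0x8dc8>>0)&0x3 = 0x0
id signed 4b, MSB=0: value = 2

2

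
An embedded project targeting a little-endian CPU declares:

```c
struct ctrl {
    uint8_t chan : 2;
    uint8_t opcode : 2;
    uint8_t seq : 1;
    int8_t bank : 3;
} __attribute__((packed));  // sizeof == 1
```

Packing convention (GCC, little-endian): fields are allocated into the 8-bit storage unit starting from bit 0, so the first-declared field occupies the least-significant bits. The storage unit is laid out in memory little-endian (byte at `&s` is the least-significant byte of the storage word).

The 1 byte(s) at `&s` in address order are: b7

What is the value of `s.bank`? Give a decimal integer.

[0]=0xb7 (little-endian) → word 0xb7
chan:2 @ bit 0 → (0xb7>>0)&0x3 = 0x3
opcode:2 @ bit 2 → (0xb7>>2)&0x3 = 0x1
seq:1 @ bit 4 → (0xb7>>4)&0x1 = 0x1
bank:3 @ bit 5 → (0xb7>>5)&0x7 = 0x5  ←
bank signed 3b, MSB=1: 5 - 8 = -3

-3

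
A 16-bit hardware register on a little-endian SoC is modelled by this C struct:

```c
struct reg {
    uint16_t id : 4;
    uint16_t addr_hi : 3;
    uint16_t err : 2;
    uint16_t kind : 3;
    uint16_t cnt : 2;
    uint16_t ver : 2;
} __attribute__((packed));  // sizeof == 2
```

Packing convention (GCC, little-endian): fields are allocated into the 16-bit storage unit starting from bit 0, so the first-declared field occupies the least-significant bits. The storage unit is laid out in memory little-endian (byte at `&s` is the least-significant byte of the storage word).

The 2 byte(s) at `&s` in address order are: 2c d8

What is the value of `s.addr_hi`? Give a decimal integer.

2

[0]=0x2c [1]=0xd8 (little-endian) → word 0xd82c
id:4 @ bit 0 → (0xd82c>>0)&0xf = 0xc
addr_hi:3 @ bit 4 → (0xd82c>>4)&0x7 = 0x2  ←
err:2 @ bit 7 → (0xd82c>>7)&0x3 = 0x0
kind:3 @ bit 9 → (0xd82c>>9)&0x7 = 0x4
cnt:2 @ bit 12 → (0xd82c>>12)&0x3 = 0x1
ver:2 @ bit 14 → (0xd82c>>14)&0x3 = 0x3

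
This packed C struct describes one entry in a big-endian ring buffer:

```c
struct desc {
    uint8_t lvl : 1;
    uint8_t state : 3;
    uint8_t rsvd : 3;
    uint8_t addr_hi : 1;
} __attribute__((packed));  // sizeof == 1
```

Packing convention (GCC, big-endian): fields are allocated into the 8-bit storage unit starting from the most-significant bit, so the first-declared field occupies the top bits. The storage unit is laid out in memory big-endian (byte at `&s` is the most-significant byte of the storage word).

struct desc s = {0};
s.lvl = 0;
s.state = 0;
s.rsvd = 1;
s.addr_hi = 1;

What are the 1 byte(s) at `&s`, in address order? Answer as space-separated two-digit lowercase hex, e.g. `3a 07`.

[7+:1] lvl=0 & 0x1 = 0x0; word=0x00
[4+:3] state=0 & 0x7 = 0x0; word=0x00
[1+:3] rsvd=1 & 0x7 = 0x1; word=0x02
[0+:1] addr_hi=1 & 0x1 = 0x1; word=0x03
word = 0x03 → big-endian bytes:
  [0]=0x03

03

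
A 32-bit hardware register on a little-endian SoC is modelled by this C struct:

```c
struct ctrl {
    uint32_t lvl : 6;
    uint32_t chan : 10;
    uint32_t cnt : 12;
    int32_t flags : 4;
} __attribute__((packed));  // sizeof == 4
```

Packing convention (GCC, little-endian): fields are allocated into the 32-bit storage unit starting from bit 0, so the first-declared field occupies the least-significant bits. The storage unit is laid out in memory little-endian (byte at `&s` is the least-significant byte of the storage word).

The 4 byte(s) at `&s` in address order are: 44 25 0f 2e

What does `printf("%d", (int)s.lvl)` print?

[0]=0x44 [1]=0x25 [2]=0x0f [3]=0x2e (little-endian) → word 0x2e0f2544
lvl [0+:6] = (word>>0) & 0x3f = 4  ←
chan [6+:10] = (word>>6) & 0x3ff = 149
cnt [16+:12] = (word>>16) & 0xfff = 3599
flags [28+:4] = (word>>28) & 0xf = 2

4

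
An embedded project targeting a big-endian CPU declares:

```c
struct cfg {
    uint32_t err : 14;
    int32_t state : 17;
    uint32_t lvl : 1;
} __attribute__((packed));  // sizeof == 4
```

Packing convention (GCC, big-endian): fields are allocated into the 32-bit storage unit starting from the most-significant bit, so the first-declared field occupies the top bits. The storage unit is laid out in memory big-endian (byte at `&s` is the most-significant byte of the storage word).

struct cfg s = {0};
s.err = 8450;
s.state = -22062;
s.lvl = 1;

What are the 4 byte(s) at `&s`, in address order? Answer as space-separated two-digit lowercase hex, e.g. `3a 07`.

[18+:14] err=8450 & 0x3fff = 0x2102; word=0x84080000
[1+:17] state=-22062 & 0x1ffff = 0x1a9d2; word=0x840b53a4
[0+:1] lvl=1 & 0x1 = 0x1; word=0x840b53a5
word = 0x840b53a5 → big-endian bytes:
  [0]=0x84  [1]=0x0b  [2]=0x53  [3]=0xa5

84 0b 53 a5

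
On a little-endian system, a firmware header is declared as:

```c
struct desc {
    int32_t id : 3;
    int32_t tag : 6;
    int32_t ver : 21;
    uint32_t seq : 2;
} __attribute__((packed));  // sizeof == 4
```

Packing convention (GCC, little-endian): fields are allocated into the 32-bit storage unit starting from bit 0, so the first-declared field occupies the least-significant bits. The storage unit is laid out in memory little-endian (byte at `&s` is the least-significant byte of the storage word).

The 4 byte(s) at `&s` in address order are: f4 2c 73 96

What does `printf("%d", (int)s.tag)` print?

30

[0]=0xf4 [1]=0x2c [2]=0x73 [3]=0x96 (little-endian) → word 0x96732cf4
id [0+:3] = (word>>0) & 0x7 = 4
tag [3+:6] = (word>>3) & 0x3f = 30  ←
ver [9+:21] = (word>>9) & 0x1fffff = 735638
seq [30+:2] = (word>>30) & 0x3 = 2
tag signed 6b, MSB=0: value = 30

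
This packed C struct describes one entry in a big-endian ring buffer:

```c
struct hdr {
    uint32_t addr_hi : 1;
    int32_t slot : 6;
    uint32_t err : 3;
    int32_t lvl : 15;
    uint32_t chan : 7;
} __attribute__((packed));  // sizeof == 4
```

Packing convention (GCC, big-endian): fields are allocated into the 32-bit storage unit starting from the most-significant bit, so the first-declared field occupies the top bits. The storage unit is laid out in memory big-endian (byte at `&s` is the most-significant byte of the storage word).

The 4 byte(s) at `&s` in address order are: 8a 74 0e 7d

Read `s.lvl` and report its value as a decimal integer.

[0]=0x8a [1]=0x74 [2]=0x0e [3]=0x7d (big-endian) → word 0x8a740e7d
addr_hi:1 @ bit 31 → (0x8a740e7d>>31)&0x1 = 0x1
slot:6 @ bit 25 → (0x8a740e7d>>25)&0x3f = 0x5
err:3 @ bit 22 → (0x8a740e7d>>22)&0x7 = 0x1
lvl:15 @ bit 7 → (0x8a740e7d>>7)&0x7fff = 0x681c  ←
chan:7 @ bit 0 → (0x8a740e7d>>0)&0x7f = 0x7d
lvl signed 15b, MSB=1: 26652 - 32768 = -6116

-6116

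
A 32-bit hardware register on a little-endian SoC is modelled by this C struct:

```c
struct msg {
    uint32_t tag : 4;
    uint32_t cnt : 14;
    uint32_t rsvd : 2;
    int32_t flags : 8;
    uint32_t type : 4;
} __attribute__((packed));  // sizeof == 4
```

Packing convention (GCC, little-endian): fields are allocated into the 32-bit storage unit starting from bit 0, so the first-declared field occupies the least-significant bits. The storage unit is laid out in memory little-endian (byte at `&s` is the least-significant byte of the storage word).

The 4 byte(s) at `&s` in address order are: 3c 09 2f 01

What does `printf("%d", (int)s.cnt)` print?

[0]=0x3c [1]=0x09 [2]=0x2f [3]=0x01 (little-endian) → word 0x012f093c
tag:4 @ bit 0 → (0x012f093c>>0)&0xf = 0xc
cnt:14 @ bit 4 → (0x012f093c>>4)&0x3fff = 0x3093  ←
rsvd:2 @ bit 18 → (0x012f093c>>18)&0x3 = 0x3
flags:8 @ bit 20 → (0x012f093c>>20)&0xff = 0x12
type:4 @ bit 28 → (0x012f093c>>28)&0xf = 0x0

12435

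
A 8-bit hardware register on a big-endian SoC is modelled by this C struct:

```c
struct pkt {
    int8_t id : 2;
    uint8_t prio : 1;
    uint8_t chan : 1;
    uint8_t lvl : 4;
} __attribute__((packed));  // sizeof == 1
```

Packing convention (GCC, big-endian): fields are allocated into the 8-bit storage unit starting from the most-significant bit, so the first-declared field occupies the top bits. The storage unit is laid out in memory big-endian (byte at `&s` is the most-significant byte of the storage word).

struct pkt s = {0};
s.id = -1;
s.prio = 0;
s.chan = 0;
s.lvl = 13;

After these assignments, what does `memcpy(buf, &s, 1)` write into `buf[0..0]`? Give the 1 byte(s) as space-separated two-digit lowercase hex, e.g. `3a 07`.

cd

[6+:2] id=-1 & 0x3 = 0x3; word=0xc0
[5+:1] prio=0 & 0x1 = 0x0; word=0xc0
[4+:1] chan=0 & 0x1 = 0x0; word=0xc0
[0+:4] lvl=13 & 0xf = 0xd; word=0xcd
word = 0xcd → big-endian bytes:
  [0]=0xcd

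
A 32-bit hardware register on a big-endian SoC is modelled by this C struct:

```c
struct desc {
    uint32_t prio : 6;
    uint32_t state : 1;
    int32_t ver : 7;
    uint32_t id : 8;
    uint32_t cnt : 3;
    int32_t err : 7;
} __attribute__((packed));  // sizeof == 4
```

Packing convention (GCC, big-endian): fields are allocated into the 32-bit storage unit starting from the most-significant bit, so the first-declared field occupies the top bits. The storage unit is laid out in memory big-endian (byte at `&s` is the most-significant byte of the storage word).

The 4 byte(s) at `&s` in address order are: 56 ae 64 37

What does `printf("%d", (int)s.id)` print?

[0]=0x56 [1]=0xae [2]=0x64 [3]=0x37 (big-endian) → word 0x56ae6437
prio [26+:6] = (word>>26) & 0x3f = 21
state [25+:1] = (word>>25) & 0x1 = 1
ver [18+:7] = (word>>18) & 0x7f = 43
id [10+:8] = (word>>10) & 0xff = 153  ←
cnt [7+:3] = (word>>7) & 0x7 = 0
err [0+:7] = (word>>0) & 0x7f = 55

153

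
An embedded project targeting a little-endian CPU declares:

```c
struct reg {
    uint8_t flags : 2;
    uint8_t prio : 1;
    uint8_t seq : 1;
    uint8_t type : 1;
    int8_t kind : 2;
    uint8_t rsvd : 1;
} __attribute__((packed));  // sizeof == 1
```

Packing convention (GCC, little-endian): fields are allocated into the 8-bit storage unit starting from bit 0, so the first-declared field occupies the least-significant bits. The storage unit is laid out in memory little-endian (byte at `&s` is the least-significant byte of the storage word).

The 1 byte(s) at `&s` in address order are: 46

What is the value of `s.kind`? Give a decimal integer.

[0]=0x46 (little-endian) → word 0x46
flags:2 @ bit 0 → (0x46>>0)&0x3 = 0x2
prio:1 @ bit 2 → (0x46>>2)&0x1 = 0x1
seq:1 @ bit 3 → (0x46>>3)&0x1 = 0x0
type:1 @ bit 4 → (0x46>>4)&0x1 = 0x0
kind:2 @ bit 5 → (0x46>>5)&0x3 = 0x2  ←
rsvd:1 @ bit 7 → (0x46>>7)&0x1 = 0x0
kind signed 2b, MSB=1: 2 - 4 = -2

-2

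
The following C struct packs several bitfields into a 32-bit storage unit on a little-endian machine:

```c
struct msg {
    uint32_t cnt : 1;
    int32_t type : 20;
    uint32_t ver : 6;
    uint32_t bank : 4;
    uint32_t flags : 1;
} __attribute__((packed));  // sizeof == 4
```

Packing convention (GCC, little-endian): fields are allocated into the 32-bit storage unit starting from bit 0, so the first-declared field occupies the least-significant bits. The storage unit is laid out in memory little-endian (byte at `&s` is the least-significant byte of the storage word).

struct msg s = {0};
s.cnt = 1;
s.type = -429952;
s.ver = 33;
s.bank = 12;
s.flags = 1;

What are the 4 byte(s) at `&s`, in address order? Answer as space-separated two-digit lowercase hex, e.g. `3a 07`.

01 e1 32 e4

cnt (1b) val=1 bits=0x1 at bit 0: 0x00000001
type (20b) val=-429952 bits=0x97080 at bit 1: 0x0012e101
ver (6b) val=33 bits=0x21 at bit 21: 0x0432e101
bank (4b) val=12 bits=0xc at bit 27: 0x6432e101
flags (1b) val=1 bits=0x1 at bit 31: 0xe432e101
word = 0xe432e101 → little-endian bytes:
  [0]=0x01  [1]=0xe1  [2]=0x32  [3]=0xe4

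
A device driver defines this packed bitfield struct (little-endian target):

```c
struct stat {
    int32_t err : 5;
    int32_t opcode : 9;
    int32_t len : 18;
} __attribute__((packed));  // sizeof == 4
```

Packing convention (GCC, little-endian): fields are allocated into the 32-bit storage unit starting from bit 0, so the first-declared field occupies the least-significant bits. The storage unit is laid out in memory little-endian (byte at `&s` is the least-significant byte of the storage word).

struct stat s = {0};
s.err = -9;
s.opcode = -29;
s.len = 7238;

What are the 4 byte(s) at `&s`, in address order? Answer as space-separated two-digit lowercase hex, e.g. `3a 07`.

77 bc 11 07

err (5b) val=-9 bits=0x17 at bit 0: 0x00000017
opcode (9b) val=-29 bits=0x1e3 at bit 5: 0x00003c77
len (18b) val=7238 bits=0x1c46 at bit 14: 0x0711bc77
word = 0x0711bc77 → little-endian bytes:
  [0]=0x77  [1]=0xbc  [2]=0x11  [3]=0x07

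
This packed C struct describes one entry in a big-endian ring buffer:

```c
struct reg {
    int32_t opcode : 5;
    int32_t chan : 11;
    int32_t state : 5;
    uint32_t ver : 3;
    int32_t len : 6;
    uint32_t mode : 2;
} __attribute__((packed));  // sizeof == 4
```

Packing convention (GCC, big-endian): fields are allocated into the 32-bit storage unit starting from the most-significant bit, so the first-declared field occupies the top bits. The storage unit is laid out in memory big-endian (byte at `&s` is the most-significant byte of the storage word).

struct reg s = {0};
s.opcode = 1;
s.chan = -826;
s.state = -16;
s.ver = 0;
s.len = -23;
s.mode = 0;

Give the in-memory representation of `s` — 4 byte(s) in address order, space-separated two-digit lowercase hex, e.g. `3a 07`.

opcode:5 = 1 → 0x1 << 27 → word 0x08000000
chan:11 = -826 → 0x4c6 << 16 → word 0x0cc60000
state:5 = -16 → 0x10 << 11 → word 0x0cc68000
ver:3 = 0 → 0x0 << 8 → word 0x0cc68000
len:6 = -23 → 0x29 << 2 → word 0x0cc680a4
mode:2 = 0 → 0x0 << 0 → word 0x0cc680a4
word = 0x0cc680a4 → big-endian bytes:
  [0]=0x0c  [1]=0xc6  [2]=0x80  [3]=0xa4

0c c6 80 a4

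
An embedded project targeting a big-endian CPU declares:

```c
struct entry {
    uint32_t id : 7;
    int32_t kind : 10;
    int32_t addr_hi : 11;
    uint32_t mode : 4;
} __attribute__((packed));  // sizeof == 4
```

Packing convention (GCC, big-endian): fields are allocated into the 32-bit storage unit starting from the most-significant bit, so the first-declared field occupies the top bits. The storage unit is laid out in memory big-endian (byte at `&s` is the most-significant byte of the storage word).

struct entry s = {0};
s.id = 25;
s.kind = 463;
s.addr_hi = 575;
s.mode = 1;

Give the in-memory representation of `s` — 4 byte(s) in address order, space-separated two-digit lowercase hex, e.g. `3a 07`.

[25+:7] id=25 & 0x7f = 0x19; word=0x32000000
[15+:10] kind=463 & 0x3ff = 0x1cf; word=0x32e78000
[4+:11] addr_hi=575 & 0x7ff = 0x23f; word=0x32e7a3f0
[0+:4] mode=1 & 0xf = 0x1; word=0x32e7a3f1
word = 0x32e7a3f1 → big-endian bytes:
  [0]=0x32  [1]=0xe7  [2]=0xa3  [3]=0xf1

32 e7 a3 f1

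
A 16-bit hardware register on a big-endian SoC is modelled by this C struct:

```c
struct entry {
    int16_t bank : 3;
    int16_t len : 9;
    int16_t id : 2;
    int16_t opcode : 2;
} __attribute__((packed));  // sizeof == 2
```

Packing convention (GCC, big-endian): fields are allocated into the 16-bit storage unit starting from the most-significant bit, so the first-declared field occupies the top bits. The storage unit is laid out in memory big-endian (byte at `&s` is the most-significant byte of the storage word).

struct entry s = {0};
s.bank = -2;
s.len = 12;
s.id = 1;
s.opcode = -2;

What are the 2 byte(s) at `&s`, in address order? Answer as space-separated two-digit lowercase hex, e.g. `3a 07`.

c0 c6

bank (3b) val=-2 bits=0x6 at bit 13: 0xc000
len (9b) val=12 bits=0xc at bit 4: 0xc0c0
id (2b) val=1 bits=0x1 at bit 2: 0xc0c4
opcode (2b) val=-2 bits=0x2 at bit 0: 0xc0c6
word = 0xc0c6 → big-endian bytes:
  [0]=0xc0  [1]=0xc6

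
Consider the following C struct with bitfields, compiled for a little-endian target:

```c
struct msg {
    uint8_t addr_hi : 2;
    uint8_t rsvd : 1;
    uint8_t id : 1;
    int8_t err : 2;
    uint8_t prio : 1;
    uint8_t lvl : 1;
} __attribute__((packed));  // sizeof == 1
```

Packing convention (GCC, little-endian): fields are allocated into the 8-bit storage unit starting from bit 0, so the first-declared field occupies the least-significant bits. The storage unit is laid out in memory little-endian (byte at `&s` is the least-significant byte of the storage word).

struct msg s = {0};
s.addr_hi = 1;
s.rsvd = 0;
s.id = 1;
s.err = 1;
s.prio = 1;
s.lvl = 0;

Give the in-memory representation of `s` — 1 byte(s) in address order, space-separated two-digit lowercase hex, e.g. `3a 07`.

59

[0+:2] addr_hi=1 & 0x3 = 0x1; word=0x01
[2+:1] rsvd=0 & 0x1 = 0x0; word=0x01
[3+:1] id=1 & 0x1 = 0x1; word=0x09
[4+:2] err=1 & 0x3 = 0x1; word=0x19
[6+:1] prio=1 & 0x1 = 0x1; word=0x59
[7+:1] lvl=0 & 0x1 = 0x0; word=0x59
word = 0x59 → little-endian bytes:
  [0]=0x59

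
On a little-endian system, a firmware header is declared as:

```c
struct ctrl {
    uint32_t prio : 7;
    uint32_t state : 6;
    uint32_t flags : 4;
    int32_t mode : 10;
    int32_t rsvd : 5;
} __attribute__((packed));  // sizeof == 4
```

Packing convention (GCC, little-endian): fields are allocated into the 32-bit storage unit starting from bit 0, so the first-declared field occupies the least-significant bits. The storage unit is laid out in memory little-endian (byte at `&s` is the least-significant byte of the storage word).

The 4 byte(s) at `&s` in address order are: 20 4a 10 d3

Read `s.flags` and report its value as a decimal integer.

[0]=0x20 [1]=0x4a [2]=0x10 [3]=0xd3 (little-endian) → word 0xd3104a20
prio [0+:7] = (word>>0) & 0x7f = 32
state [7+:6] = (word>>7) & 0x3f = 20
flags [13+:4] = (word>>13) & 0xf = 2  ←
mode [17+:10] = (word>>17) & 0x3ff = 392
rsvd [27+:5] = (word>>27) & 0x1f = 26

2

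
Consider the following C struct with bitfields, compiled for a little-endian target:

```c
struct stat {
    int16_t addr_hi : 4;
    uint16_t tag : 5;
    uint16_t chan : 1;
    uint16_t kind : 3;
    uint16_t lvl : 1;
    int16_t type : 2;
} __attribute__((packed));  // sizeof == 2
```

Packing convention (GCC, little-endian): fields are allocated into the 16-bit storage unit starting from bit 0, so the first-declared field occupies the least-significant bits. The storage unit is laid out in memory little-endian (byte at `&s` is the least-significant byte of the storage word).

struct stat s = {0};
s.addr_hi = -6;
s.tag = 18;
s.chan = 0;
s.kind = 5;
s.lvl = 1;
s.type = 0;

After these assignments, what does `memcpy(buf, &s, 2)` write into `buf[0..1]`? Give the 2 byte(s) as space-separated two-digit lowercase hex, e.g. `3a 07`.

addr_hi (4b) val=-6 bits=0xa at bit 0: 0x000a
tag (5b) val=18 bits=0x12 at bit 4: 0x012a
chan (1b) val=0 bits=0x0 at bit 9: 0x012a
kind (3b) val=5 bits=0x5 at bit 10: 0x152a
lvl (1b) val=1 bits=0x1 at bit 13: 0x352a
type (2b) val=0 bits=0x0 at bit 14: 0x352a
word = 0x352a → little-endian bytes:
  [0]=0x2a  [1]=0x35

2a 35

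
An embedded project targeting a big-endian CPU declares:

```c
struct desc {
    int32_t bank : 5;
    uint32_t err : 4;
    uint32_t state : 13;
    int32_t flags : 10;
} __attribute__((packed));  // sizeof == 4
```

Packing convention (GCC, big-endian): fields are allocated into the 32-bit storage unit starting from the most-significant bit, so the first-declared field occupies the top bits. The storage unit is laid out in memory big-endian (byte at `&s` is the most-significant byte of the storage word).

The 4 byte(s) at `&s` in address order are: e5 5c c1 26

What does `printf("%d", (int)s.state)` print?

5936

[0]=0xe5 [1]=0x5c [2]=0xc1 [3]=0x26 (big-endian) → word 0xe55cc126
bank [27+:5] = (word>>27) & 0x1f = 28
err [23+:4] = (word>>23) & 0xf = 10
state [10+:13] = (word>>10) & 0x1fff = 5936  ←
flags [0+:10] = (word>>0) & 0x3ff = 294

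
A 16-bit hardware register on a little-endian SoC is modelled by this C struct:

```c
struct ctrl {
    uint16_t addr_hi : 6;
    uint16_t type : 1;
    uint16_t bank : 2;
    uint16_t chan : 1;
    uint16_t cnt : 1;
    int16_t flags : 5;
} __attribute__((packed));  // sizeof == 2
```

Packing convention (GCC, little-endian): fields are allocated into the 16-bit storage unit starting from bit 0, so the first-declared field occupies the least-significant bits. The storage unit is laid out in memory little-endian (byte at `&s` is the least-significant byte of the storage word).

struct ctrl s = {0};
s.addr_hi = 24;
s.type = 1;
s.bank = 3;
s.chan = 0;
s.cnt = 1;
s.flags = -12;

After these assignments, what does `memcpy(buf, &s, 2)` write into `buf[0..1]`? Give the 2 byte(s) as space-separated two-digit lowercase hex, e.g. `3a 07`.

d8 a5

addr_hi:6 = 24 → 0x18 << 0 → word 0x0018
type:1 = 1 → 0x1 << 6 → word 0x0058
bank:2 = 3 → 0x3 << 7 → word 0x01d8
chan:1 = 0 → 0x0 << 9 → word 0x01d8
cnt:1 = 1 → 0x1 << 10 → word 0x05d8
flags:5 = -12 → 0x14 << 11 → word 0xa5d8
word = 0xa5d8 → little-endian bytes:
  [0]=0xd8  [1]=0xa5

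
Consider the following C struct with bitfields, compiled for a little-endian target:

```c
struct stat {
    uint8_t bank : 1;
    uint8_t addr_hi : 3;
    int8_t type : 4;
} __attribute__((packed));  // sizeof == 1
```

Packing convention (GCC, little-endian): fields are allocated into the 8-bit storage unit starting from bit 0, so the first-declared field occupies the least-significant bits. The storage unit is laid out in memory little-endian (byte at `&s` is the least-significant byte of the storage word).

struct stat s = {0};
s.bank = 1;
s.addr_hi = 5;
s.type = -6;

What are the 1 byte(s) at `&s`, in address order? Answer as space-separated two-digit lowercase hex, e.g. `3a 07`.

ab

bank:1 = 1 → 0x1 << 0 → word 0x01
addr_hi:3 = 5 → 0x5 << 1 → word 0x0b
type:4 = -6 → 0xa << 4 → word 0xab
word = 0xab → little-endian bytes:
  [0]=0xab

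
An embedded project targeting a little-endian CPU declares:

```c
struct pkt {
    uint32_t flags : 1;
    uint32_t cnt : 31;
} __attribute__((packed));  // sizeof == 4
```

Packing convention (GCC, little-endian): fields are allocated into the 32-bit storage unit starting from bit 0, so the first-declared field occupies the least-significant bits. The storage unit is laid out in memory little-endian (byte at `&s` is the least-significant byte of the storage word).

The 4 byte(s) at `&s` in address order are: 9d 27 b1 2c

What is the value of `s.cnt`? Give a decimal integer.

[0]=0x9d [1]=0x27 [2]=0xb1 [3]=0x2c (little-endian) → word 0x2cb1279d
flags:1 @ bit 0 → (0x2cb1279d>>0)&0x1 = 0x1
cnt:31 @ bit 1 → (0x2cb1279d>>1)&0x7fffffff = 0x165893ce  ←

374903758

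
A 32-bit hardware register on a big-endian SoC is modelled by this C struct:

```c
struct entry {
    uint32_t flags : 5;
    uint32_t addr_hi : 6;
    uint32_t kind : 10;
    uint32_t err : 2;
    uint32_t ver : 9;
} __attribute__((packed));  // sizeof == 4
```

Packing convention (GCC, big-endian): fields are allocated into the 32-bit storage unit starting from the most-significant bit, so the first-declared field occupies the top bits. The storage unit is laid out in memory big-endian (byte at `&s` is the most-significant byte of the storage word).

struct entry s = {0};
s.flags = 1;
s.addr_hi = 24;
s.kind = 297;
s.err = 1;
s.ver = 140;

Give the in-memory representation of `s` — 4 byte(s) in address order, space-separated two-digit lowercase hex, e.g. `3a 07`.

0b 09 4a 8c

flags (5b) val=1 bits=0x1 at bit 27: 0x08000000
addr_hi (6b) val=24 bits=0x18 at bit 21: 0x0b000000
kind (10b) val=297 bits=0x129 at bit 11: 0x0b094800
err (2b) val=1 bits=0x1 at bit 9: 0x0b094a00
ver (9b) val=140 bits=0x8c at bit 0: 0x0b094a8c
word = 0x0b094a8c → big-endian bytes:
  [0]=0x0b  [1]=0x09  [2]=0x4a  [3]=0x8c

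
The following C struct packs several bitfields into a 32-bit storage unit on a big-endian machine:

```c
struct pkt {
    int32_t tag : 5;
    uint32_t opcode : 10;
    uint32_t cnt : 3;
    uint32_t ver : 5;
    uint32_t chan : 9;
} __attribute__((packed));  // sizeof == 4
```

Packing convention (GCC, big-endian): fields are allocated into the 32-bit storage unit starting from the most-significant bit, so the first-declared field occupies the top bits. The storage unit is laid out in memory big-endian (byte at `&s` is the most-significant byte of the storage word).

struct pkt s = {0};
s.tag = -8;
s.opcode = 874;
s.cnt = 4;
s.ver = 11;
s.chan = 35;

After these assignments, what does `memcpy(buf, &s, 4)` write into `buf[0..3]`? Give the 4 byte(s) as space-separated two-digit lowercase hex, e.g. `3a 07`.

c6 d5 16 23

[27+:5] tag=-8 & 0x1f = 0x18; word=0xc0000000
[17+:10] opcode=874 & 0x3ff = 0x36a; word=0xc6d40000
[14+:3] cnt=4 & 0x7 = 0x4; word=0xc6d50000
[9+:5] ver=11 & 0x1f = 0xb; word=0xc6d51600
[0+:9] chan=35 & 0x1ff = 0x23; word=0xc6d51623
word = 0xc6d51623 → big-endian bytes:
  [0]=0xc6  [1]=0xd5  [2]=0x16  [3]=0x23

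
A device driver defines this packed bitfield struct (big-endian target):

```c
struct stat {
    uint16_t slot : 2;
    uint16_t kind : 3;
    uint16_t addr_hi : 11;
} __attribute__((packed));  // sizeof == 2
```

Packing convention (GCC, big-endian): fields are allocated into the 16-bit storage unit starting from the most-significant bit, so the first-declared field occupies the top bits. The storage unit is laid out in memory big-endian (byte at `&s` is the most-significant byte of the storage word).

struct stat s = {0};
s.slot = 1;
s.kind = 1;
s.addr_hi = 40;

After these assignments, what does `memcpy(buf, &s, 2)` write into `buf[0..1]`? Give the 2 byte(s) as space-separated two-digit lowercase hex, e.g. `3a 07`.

48 28

[14+:2] slot=1 & 0x3 = 0x1; word=0x4000
[11+:3] kind=1 & 0x7 = 0x1; word=0x4800
[0+:11] addr_hi=40 & 0x7ff = 0x28; word=0x4828
word = 0x4828 → big-endian bytes:
  [0]=0x48  [1]=0x28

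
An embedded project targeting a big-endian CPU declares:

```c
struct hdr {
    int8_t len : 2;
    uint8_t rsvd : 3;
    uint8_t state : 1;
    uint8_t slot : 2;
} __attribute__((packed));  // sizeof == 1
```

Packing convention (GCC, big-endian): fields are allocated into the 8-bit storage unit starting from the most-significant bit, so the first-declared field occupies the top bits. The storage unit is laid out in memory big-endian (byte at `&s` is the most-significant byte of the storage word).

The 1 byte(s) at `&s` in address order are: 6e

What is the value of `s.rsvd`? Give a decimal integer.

[0]=0x6e (big-endian) → word 0x6e
len:2 @ bit 6 → (0x6e>>6)&0x3 = 0x1
rsvd:3 @ bit 3 → (0x6e>>3)&0x7 = 0x5  ←
state:1 @ bit 2 → (0x6e>>2)&0x1 = 0x1
slot:2 @ bit 0 → (0x6e>>0)&0x3 = 0x2

5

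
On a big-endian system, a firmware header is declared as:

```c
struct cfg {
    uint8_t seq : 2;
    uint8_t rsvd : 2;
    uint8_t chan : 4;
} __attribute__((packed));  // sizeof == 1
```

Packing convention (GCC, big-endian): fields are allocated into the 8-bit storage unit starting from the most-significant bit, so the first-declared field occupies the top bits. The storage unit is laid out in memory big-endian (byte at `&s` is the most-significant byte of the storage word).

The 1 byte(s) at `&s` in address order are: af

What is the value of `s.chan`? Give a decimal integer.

15

[0]=0xaf (big-endian) → word 0xaf
seq:2 @ bit 6 → (0xaf>>6)&0x3 = 0x2
rsvd:2 @ bit 4 → (0xaf>>4)&0x3 = 0x2
chan:4 @ bit 0 → (0xaf>>0)&0xf = 0xf  ←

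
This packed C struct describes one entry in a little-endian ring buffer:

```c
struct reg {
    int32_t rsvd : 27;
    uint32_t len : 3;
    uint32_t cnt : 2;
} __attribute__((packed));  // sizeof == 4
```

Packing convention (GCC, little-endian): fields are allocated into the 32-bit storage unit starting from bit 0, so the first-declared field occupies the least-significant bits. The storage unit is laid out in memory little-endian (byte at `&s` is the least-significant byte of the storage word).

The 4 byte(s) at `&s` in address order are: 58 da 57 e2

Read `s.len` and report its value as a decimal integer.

[0]=0x58 [1]=0xda [2]=0x57 [3]=0xe2 (little-endian) → word 0xe257da58
rsvd [0+:27] = (word>>0) & 0x7ffffff = 39311960
len [27+:3] = (word>>27) & 0x7 = 4  ←
cnt [30+:2] = (word>>30) & 0x3 = 3

4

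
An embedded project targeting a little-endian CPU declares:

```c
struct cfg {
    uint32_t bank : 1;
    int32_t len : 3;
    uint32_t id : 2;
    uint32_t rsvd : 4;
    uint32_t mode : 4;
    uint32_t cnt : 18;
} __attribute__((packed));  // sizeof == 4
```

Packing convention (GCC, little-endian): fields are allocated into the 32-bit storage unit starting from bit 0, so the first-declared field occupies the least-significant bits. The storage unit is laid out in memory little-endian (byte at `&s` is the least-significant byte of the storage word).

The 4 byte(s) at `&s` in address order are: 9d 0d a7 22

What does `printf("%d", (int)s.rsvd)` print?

6

[0]=0x9d [1]=0x0d [2]=0xa7 [3]=0x22 (little-endian) → word 0x22a70d9d
bank [0+:1] = (word>>0) & 0x1 = 1
len [1+:3] = (word>>1) & 0x7 = 6
id [4+:2] = (word>>4) & 0x3 = 1
rsvd [6+:4] = (word>>6) & 0xf = 6  ←
mode [10+:4] = (word>>10) & 0xf = 3
cnt [14+:18] = (word>>14) & 0x3ffff = 35484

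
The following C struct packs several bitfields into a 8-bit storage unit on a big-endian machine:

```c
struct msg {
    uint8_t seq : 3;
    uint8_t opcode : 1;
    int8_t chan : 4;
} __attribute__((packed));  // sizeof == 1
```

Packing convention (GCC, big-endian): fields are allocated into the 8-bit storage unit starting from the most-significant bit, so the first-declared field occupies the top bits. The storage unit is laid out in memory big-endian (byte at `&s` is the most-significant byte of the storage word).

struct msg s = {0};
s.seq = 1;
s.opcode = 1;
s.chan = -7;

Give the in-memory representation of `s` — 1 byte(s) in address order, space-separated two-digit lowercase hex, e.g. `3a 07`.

seq (3b) val=1 bits=0x1 at bit 5: 0x20
opcode (1b) val=1 bits=0x1 at bit 4: 0x30
chan (4b) val=-7 bits=0x9 at bit 0: 0x39
word = 0x39 → big-endian bytes:
  [0]=0x39

39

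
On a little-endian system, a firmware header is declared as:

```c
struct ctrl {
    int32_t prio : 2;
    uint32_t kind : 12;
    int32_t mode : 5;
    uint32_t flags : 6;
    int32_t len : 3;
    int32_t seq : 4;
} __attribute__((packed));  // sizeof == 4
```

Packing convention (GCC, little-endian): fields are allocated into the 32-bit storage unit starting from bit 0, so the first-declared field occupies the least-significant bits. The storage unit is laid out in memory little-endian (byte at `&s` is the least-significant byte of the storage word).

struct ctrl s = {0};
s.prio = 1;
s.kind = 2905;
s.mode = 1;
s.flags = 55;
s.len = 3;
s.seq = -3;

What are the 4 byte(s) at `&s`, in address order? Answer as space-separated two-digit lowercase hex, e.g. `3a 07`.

65 6d b8 d7

[0+:2] prio=1 & 0x3 = 0x1; word=0x00000001
[2+:12] kind=2905 & 0xfff = 0xb59; word=0x00002d65
[14+:5] mode=1 & 0x1f = 0x1; word=0x00006d65
[19+:6] flags=55 & 0x3f = 0x37; word=0x01b86d65
[25+:3] len=3 & 0x7 = 0x3; word=0x07b86d65
[28+:4] seq=-3 & 0xf = 0xd; word=0xd7b86d65
word = 0xd7b86d65 → little-endian bytes:
  [0]=0x65  [1]=0x6d  [2]=0xb8  [3]=0xd7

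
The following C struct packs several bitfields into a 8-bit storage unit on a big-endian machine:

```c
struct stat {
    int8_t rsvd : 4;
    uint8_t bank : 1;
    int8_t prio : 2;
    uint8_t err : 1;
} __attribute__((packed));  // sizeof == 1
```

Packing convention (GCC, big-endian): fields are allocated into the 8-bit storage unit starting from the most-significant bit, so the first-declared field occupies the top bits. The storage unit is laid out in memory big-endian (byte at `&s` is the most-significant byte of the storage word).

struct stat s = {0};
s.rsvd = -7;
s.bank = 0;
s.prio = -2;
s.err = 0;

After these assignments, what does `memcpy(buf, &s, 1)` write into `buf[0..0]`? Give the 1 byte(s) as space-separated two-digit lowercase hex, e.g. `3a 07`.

94

rsvd:4 = -7 → 0x9 << 4 → word 0x90
bank:1 = 0 → 0x0 << 3 → word 0x90
prio:2 = -2 → 0x2 << 1 → word 0x94
err:1 = 0 → 0x0 << 0 → word 0x94
word = 0x94 → big-endian bytes:
  [0]=0x94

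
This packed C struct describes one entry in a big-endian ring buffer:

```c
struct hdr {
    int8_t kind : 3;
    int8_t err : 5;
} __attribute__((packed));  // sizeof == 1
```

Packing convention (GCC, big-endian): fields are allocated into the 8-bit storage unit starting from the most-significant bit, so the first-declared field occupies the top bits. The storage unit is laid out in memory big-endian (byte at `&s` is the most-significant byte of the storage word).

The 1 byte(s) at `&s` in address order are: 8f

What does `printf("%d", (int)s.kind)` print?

-4

[0]=0x8f (big-endian) → word 0x8f
kind:3 @ bit 5 → (0x8f>>5)&0x7 = 0x4  ←
err:5 @ bit 0 → (0x8f>>0)&0x1f = 0xf
kind signed 3b, MSB=1: 4 - 8 = -4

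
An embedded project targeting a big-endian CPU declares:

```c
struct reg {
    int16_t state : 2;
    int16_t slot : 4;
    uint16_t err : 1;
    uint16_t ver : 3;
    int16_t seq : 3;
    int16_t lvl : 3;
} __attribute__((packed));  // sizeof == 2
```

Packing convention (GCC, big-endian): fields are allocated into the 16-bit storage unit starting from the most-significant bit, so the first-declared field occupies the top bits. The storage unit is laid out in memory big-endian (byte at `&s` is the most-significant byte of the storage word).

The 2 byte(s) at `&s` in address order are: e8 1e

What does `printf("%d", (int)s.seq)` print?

[0]=0xe8 [1]=0x1e (big-endian) → word 0xe81e
state [14+:2] = (word>>14) & 0x3 = 3
slot [10+:4] = (word>>10) & 0xf = 10
err [9+:1] = (word>>9) & 0x1 = 0
ver [6+:3] = (word>>6) & 0x7 = 0
seq [3+:3] = (word>>3) & 0x7 = 3  ←
lvl [0+:3] = (word>>0) & 0x7 = 6
seq signed 3b, MSB=0: value = 3

3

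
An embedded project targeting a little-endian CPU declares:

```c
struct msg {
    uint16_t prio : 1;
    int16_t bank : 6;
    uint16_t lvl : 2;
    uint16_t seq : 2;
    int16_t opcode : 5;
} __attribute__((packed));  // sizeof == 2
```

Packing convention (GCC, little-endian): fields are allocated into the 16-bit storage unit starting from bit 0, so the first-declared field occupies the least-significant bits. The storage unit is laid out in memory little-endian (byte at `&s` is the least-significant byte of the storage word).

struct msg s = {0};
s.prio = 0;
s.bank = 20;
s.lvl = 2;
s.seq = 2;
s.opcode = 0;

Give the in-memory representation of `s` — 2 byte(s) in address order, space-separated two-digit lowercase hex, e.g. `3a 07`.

28 05

prio (1b) val=0 bits=0x0 at bit 0: 0x0000
bank (6b) val=20 bits=0x14 at bit 1: 0x0028
lvl (2b) val=2 bits=0x2 at bit 7: 0x0128
seq (2b) val=2 bits=0x2 at bit 9: 0x0528
opcode (5b) val=0 bits=0x0 at bit 11: 0x0528
word = 0x0528 → little-endian bytes:
  [0]=0x28  [1]=0x05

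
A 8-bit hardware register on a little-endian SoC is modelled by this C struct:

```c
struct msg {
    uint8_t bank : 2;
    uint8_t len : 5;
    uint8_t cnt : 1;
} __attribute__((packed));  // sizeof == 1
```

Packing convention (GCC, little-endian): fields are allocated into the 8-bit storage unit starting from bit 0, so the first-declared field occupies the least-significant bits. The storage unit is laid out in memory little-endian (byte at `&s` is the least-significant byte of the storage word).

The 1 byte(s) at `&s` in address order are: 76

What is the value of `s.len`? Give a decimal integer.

[0]=0x76 (little-endian) → word 0x76
bank [0+:2] = (word>>0) & 0x3 = 2
len [2+:5] = (word>>2) & 0x1f = 29  ←
cnt [7+:1] = (word>>7) & 0x1 = 0

29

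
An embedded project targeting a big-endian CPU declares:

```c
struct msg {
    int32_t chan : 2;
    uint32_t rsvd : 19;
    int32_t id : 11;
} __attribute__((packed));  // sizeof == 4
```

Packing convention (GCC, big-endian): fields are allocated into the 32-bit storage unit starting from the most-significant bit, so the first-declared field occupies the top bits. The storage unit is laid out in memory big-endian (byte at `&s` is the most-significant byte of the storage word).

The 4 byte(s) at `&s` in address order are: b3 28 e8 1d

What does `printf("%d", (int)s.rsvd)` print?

419101

[0]=0xb3 [1]=0x28 [2]=0xe8 [3]=0x1d (big-endian) → word 0xb328e81d
chan:2 @ bit 30 → (0xb328e81d>>30)&0x3 = 0x2
rsvd:19 @ bit 11 → (0xb328e81d>>11)&0x7ffff = 0x6651d  ←
id:11 @ bit 0 → (0xb328e81d>>0)&0x7ff = 0x1d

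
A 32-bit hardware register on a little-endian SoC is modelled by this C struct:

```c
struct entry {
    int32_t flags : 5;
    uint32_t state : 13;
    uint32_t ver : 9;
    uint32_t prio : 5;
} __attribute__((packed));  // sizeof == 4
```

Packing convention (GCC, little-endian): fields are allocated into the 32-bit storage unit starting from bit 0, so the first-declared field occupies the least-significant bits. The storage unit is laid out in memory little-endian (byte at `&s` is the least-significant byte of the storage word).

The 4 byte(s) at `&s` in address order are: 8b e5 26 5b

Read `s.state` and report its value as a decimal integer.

[0]=0x8b [1]=0xe5 [2]=0x26 [3]=0x5b (little-endian) → word 0x5b26e58b
flags:5 @ bit 0 → (0x5b26e58b>>0)&0x1f = 0xb
state:13 @ bit 5 → (0x5b26e58b>>5)&0x1fff = 0x172c  ←
ver:9 @ bit 18 → (0x5b26e58b>>18)&0x1ff = 0xc9
prio:5 @ bit 27 → (0x5b26e58b>>27)&0x1f = 0xb

5932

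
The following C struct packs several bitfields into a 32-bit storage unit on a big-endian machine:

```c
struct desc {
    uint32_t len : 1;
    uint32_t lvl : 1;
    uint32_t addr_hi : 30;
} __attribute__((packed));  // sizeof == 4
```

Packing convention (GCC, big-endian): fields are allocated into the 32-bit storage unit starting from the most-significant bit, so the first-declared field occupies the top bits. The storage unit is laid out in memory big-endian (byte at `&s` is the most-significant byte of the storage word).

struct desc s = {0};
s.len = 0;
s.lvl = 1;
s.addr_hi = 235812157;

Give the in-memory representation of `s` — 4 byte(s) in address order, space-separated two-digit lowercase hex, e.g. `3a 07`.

4e 0e 35 3d

len:1 = 0 → 0x0 << 31 → word 0x00000000
lvl:1 = 1 → 0x1 << 30 → word 0x40000000
addr_hi:30 = 235812157 → 0xe0e353d << 0 → word 0x4e0e353d
word = 0x4e0e353d → big-endian bytes:
  [0]=0x4e  [1]=0x0e  [2]=0x35  [3]=0x3d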